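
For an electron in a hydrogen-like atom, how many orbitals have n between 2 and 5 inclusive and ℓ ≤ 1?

For each n in the range, tally the orbitals obeying ℓ ≤ 1:
n=2 → 4; n=3 → 4; n=4 → 4; n=5 → 4.
Total orbitals: 4 + 4 + 4 + 4 = 16.

16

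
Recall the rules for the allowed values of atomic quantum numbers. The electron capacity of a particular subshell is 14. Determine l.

l = 3 (f)

2(2l+1) = 14 ⇒ 2l+1 = 7 ⇒ l = 3.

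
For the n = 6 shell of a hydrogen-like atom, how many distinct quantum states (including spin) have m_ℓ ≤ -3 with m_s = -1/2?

The n = 6 shell has ℓ = 0 through 5; check each.
Contributions: ℓ=3 → 1; ℓ=4 → 2; ℓ=5 → 3.
Orbitals: 1 + 2 + 3 = 6. With m_s fixed to a single value there is one state per orbital, giving 6 states.

6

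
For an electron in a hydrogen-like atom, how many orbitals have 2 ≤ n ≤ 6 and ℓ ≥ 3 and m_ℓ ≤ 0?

Per-shell orbital counts meeting the constraint:
n=4 → 4; n=5 → 9; n=6 → 15.
Total orbitals: 4 + 9 + 15 = 28.

28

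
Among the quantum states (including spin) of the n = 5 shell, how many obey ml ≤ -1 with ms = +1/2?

The n = 5 shell has l = 0 through 4; check each.
Per l-value: l=1 → 1; l=2 → 2; l=3 → 3; l=4 → 4.
Orbitals: 1 + 2 + 3 + 4 = 10. With ms fixed to a single value there is one state per orbital, giving 10 states.

10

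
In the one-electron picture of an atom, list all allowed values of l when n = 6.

0, 1, 2, 3, 4, 5

l is an integer with 0 ≤ l ≤ n−1, so for n = 6: l = 0, 1, 2, 3, 4, 5.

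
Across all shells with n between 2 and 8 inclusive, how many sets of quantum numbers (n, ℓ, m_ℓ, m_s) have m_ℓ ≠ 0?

Go shell by shell, enumerating (ℓ, m_ℓ) with m_ℓ ≠ 0:
n=2 → 2; n=3 → 6; n=4 → 12; n=5 → 20; n=6 → 30; n=7 → 42; n=8 → 56.
Orbitals: 2 + 6 + 12 + 20 + 30 + 42 + 56 = 168. Including both spin states (m_s = ±1/2) gives 2 × 168 = 336 states.

336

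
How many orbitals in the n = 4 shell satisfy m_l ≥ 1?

With n = 4 the allowed l are 0, 1, …, 3.
The (l, m_l) pairs meeting m_l ≥ 1 give: l=1 → 1; l=2 → 2; l=3 → 3.
Total orbitals: 1 + 2 + 3 = 6.

6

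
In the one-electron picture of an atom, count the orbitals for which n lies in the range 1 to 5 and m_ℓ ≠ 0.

Count contributing orbitals for each principal shell:
n=2 → 2; n=3 → 6; n=4 → 12; n=5 → 20.
Total orbitals: 2 + 6 + 12 + 20 = 40.

40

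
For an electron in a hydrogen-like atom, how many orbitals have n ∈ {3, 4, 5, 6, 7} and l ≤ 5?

Per-shell orbital counts meeting the constraint:
n=3 → 9; n=4 → 16; n=5 → 25; n=6 → 36; n=7 → 36.
Total orbitals: 9 + 16 + 25 + 36 + 36 = 122.

122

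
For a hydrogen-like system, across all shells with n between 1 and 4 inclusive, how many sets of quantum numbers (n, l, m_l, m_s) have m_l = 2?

Work shell by shell — for each n, count the (l, m_l) pairs that satisfy m_l = 2:
n=3 → 1; n=4 → 2.
Orbitals: 1 + 2 = 3. Including both spin states (m_s = ±1/2) gives 2 × 3 = 6 states.

6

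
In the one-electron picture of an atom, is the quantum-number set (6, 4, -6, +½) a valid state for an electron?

The magnetic quantum number must satisfy −ℓ ≤ m_ℓ ≤ ℓ. With ℓ = 4, m_ℓ can only be -4, -3, -2, -1, 0, 1, 2, 3, 4, so m_ℓ = -6 is forbidden.

No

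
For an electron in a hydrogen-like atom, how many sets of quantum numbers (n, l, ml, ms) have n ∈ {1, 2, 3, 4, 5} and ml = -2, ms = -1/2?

Count contributing orbitals for each principal shell:
n=3 → 1; n=4 → 2; n=5 → 3.
Orbitals: 1 + 2 + 3 = 6. With ms fixed to -1/2 there is one state per orbital, so 6 states.

6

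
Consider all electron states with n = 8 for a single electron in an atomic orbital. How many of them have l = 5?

22

With n = 8 the allowed l are 0, 1, …, 7.
Per l-value: l=5 → 11.
Orbitals: 11. Each orbital carries two spin states, so 11 × 2 = 22 states.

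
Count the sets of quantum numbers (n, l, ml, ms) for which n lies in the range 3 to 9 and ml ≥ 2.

Per-shell orbital counts meeting the constraint:
n=3 → 1; n=4 → 3; n=5 → 6; n=6 → 10; n=7 → 15; n=8 → 21; n=9 → 28.
Orbitals: 1 + 3 + 6 + 10 + 15 + 21 + 28 = 84. Including both spin states (ms = ±1/2) gives 2 × 84 = 168 states.

168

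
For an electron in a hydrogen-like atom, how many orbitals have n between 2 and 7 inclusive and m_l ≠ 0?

112

Treat each shell separately and count matching orbitals:
n=2 → 2; n=3 → 6; n=4 → 12; n=5 → 20; n=6 → 30; n=7 → 42.
Total orbitals: 2 + 6 + 12 + 20 + 30 + 42 = 112.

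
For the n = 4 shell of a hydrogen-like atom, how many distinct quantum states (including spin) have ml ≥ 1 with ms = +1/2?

For n = 4, l ranges over 0 … 3.
Contributions: l=1 → 1; l=2 → 2; l=3 → 3.
Orbitals: 1 + 2 + 3 = 6. With ms fixed to a single value there is one state per orbital, giving 6 states.

6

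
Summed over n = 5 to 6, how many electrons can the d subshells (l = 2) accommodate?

A d subshell (l = 2) exists for every n ≥ 3, so shells n = 5, 6 each contribute one — 2 subshells.
Since each d subshell holds 2(2·2+1) = 10 electrons, the total is 2 × 10 = 20.

20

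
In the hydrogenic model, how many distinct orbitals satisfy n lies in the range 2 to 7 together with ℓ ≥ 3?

Per-shell orbital counts meeting the constraint:
n=4 → 7; n=5 → 16; n=6 → 27; n=7 → 40.
Total orbitals: 7 + 16 + 27 + 40 = 90.

90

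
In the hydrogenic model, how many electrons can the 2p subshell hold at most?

A subshell with l = 1 has 2l+1 = 3 orbitals, each holding 2 electrons (spin ±1/2), so 3 × 2 = 6.

6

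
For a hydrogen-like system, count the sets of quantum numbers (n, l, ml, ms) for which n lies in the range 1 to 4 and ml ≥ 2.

8

Go shell by shell, enumerating (l, ml) with ml ≥ 2:
n=3 → 1; n=4 → 3.
Orbitals: 1 + 3 = 4. Including both spin states (ms = ±1/2) gives 2 × 4 = 8 states.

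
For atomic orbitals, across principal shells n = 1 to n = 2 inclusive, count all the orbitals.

5

Shell n has n² orbitals: 1²=1 + 2²=4 = 5 orbitals.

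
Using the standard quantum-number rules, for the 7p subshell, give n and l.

The leading integer gives n = 7; the letter 'p' means l = 1.

n = 7, l = 1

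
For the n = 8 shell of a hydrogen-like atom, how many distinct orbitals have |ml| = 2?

12

Contributions: l=2 → 2; l=3 → 2; l=4 → 2; l=5 → 2; l=6 → 2; l=7 → 2.
Total orbitals: 2 + 2 + 2 + 2 + 2 + 2 = 12.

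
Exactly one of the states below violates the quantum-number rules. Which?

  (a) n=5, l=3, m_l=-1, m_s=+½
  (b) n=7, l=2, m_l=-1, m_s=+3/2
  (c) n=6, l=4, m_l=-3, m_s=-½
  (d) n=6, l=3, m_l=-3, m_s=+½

(b) has m_s = +3/2, but an electron's spin must be ±1/2.
The remaining sets (a), (c), (d) satisfy all four rules.

(b)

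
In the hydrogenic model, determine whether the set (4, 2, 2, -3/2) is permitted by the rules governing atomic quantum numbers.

The spin quantum number for an electron can only be ms = +1/2 or −1/2; ms = -3/2 is not one of those.

No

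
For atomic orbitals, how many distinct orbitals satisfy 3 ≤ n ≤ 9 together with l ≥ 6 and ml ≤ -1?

40

Count contributing orbitals for each principal shell:
n=7 → 6; n=8 → 13; n=9 → 21.
Total orbitals: 6 + 13 + 21 = 40.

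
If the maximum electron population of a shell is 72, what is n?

2n² = 72 ⇒ n² = 36 ⇒ n = 6.

n = 6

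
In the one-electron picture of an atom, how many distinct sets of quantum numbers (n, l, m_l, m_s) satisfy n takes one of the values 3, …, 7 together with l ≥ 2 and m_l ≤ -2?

Go shell by shell, enumerating (l, m_l) with l ≥ 2 and m_l ≤ -2:
n=3 → 1; n=4 → 3; n=5 → 6; n=6 → 10; n=7 → 15.
Orbitals: 1 + 3 + 6 + 10 + 15 = 35. Including both spin states (m_s = ±1/2) gives 2 × 35 = 70 states.

70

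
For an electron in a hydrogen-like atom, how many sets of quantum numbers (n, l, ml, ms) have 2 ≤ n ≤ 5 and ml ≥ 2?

20

For each n in the range, tally the orbitals obeying ml ≥ 2:
n=3 → 1; n=4 → 3; n=5 → 6.
Orbitals: 1 + 3 + 6 = 10. Including both spin states (ms = ±1/2) gives 2 × 10 = 20 states.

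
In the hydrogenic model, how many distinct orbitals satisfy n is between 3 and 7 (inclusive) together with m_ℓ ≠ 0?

Go shell by shell, enumerating (ℓ, m_ℓ) with m_ℓ ≠ 0:
n=3 → 6; n=4 → 12; n=5 → 20; n=6 → 30; n=7 → 42.
Total orbitals: 6 + 12 + 20 + 30 + 42 = 110.

110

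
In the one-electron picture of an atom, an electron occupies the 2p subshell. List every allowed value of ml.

-1, 0, 1

The 2p subshell has l = 1, and ml takes every integer from −l to +l. With l = 1 that gives the 3 values -1, 0, 1.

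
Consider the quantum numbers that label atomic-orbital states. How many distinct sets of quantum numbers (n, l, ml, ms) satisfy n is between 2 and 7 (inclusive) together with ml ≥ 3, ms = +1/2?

20

Count contributing orbitals for each principal shell:
n=4 → 1; n=5 → 3; n=6 → 6; n=7 → 10.
Orbitals: 1 + 3 + 6 + 10 = 20. With ms fixed to +1/2 there is one state per orbital, so 20 states.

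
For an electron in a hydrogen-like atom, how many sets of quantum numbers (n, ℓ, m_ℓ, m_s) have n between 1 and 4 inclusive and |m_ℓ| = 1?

Work shell by shell — for each n, count the (ℓ, m_ℓ) pairs that satisfy |m_ℓ| = 1:
n=2 → 2; n=3 → 4; n=4 → 6.
Orbitals: 2 + 4 + 6 = 12. Including both spin states (m_s = ±1/2) gives 2 × 12 = 24 states.

24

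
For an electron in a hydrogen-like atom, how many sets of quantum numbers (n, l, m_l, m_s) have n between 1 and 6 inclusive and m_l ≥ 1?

70

Work shell by shell — for each n, count the (l, m_l) pairs that satisfy m_l ≥ 1:
n=2 → 1; n=3 → 3; n=4 → 6; n=5 → 10; n=6 → 15.
Orbitals: 1 + 3 + 6 + 10 + 15 = 35. Including both spin states (m_s = ±1/2) gives 2 × 35 = 70 states.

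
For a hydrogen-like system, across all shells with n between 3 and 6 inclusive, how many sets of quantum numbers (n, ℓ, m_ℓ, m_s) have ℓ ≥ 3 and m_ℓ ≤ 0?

56

Count contributing orbitals for each principal shell:
n=4 → 4; n=5 → 9; n=6 → 15.
Orbitals: 4 + 9 + 15 = 28. Including both spin states (m_s = ±1/2) gives 2 × 28 = 56 states.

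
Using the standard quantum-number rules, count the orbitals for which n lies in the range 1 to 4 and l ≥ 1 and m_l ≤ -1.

Count contributing orbitals for each principal shell:
n=2 → 1; n=3 → 3; n=4 → 6.
Total orbitals: 1 + 3 + 6 = 10.

10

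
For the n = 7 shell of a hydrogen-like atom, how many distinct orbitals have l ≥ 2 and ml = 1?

Go through l = 0, …, 6 (the values permitted for n = 7).
The (l, ml) pairs meeting l ≥ 2 and ml = 1 give: l=2 → 1; l=3 → 1; l=4 → 1; l=5 → 1; l=6 → 1.
Total orbitals: 1 + 1 + 1 + 1 + 1 = 5.

5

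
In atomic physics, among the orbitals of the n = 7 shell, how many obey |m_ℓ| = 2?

10

With n = 7 the allowed ℓ are 0, 1, …, 6.
Contributions: ℓ=2 → 2; ℓ=3 → 2; ℓ=4 → 2; ℓ=5 → 2; ℓ=6 → 2.
Total orbitals: 2 + 2 + 2 + 2 + 2 = 10.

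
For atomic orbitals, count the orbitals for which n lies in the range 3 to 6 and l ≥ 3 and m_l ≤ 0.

Work shell by shell — for each n, count the (l, m_l) pairs that satisfy l ≥ 3 and m_l ≤ 0:
n=4 → 4; n=5 → 9; n=6 → 15.
Total orbitals: 4 + 9 + 15 = 28.

28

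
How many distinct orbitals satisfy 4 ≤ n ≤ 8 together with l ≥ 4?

110

Per-shell orbital counts meeting the constraint:
n=5 → 9; n=6 → 20; n=7 → 33; n=8 → 48.
Total orbitals: 9 + 20 + 33 + 48 = 110.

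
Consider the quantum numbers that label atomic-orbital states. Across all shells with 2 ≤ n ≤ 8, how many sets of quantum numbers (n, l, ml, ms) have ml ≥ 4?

Go shell by shell, enumerating (l, ml) with ml ≥ 4:
n=5 → 1; n=6 → 3; n=7 → 6; n=8 → 10.
Orbitals: 1 + 3 + 6 + 10 = 20. Including both spin states (ms = ±1/2) gives 2 × 20 = 40 states.

40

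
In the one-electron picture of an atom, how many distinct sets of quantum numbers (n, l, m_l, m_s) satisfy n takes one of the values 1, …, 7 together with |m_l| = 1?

Treat each shell separately and count matching orbitals:
n=2 → 2; n=3 → 4; n=4 → 6; n=5 → 8; n=6 → 10; n=7 → 12.
Orbitals: 2 + 4 + 6 + 8 + 10 + 12 = 42. Including both spin states (m_s = ±1/2) gives 2 × 42 = 84 states.

84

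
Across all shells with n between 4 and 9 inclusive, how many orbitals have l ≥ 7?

47

Count contributing orbitals for each principal shell:
n=8 → 15; n=9 → 32.
Total orbitals: 15 + 32 = 47.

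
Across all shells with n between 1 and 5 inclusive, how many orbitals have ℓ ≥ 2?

For each n in the range, tally the orbitals obeying ℓ ≥ 2:
n=3 → 5; n=4 → 12; n=5 → 21.
Total orbitals: 5 + 12 + 21 = 38.

38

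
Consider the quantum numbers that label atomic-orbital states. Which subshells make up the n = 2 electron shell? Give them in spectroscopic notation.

2s, 2p

For n = 2, l runs from 0 to 1. In spectroscopic notation l = 0,1,2,… ↔ s,p,d,f,g,h,i, so the subshells are 2s, 2p.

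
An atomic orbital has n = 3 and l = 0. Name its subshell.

3s

l = 0 corresponds to the letter 's', so the subshell is 3s.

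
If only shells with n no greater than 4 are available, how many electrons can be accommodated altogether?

60

Total orbitals = 1² + 2² + 3² + 4² = 30. Doubling for spin gives 60 electrons.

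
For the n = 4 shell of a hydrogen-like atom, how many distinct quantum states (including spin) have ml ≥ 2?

Go through l = 0, …, 3 (the values permitted for n = 4).
Orbitals with ml ≥ 2, by l: l=2 → 1; l=3 → 2.
Orbitals: 1 + 2 = 3. Each orbital carries two spin states, so 3 × 2 = 6 states.

6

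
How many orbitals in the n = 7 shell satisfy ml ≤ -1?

With n = 7 the allowed l are 0, 1, …, 6.
Contributions: l=1 → 1; l=2 → 2; l=3 → 3; l=4 → 4; l=5 → 5; l=6 → 6.
Total orbitals: 1 + 2 + 3 + 4 + 5 + 6 = 21.

21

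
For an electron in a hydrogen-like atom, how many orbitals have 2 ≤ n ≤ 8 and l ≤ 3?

93

Count contributing orbitals for each principal shell:
n=2 → 4; n=3 → 9; n=4 → 16; n=5 → 16; n=6 → 16; n=7 → 16; n=8 → 16.
Total orbitals: 4 + 9 + 16 + 16 + 16 + 16 + 16 = 93.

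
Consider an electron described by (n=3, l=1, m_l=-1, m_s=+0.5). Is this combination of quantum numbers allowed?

Valid

n = 3 is a positive integer. l = 1 satisfies 0 ≤ l ≤ n−1 = 2. m_l = -1 lies in the range −l … +l (here −1 … 1). m_s = +1/2 is one of ±1/2.
All four constraints are satisfied.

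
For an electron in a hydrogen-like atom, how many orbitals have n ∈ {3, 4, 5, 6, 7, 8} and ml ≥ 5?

10

For each n in the range, tally the orbitals obeying ml ≥ 5:
n=6 → 1; n=7 → 3; n=8 → 6.
Total orbitals: 1 + 3 + 6 = 10.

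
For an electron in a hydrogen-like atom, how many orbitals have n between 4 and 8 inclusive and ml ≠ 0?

Work shell by shell — for each n, count the (l, ml) pairs that satisfy ml ≠ 0:
n=4 → 12; n=5 → 20; n=6 → 30; n=7 → 42; n=8 → 56.
Total orbitals: 12 + 20 + 30 + 42 + 56 = 160.

160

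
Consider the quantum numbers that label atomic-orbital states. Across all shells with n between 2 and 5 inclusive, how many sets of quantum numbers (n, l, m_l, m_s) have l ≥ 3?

46

Treat each shell separately and count matching orbitals:
n=4 → 7; n=5 → 16.
Orbitals: 7 + 16 = 23. Including both spin states (m_s = ±1/2) gives 2 × 23 = 46 states.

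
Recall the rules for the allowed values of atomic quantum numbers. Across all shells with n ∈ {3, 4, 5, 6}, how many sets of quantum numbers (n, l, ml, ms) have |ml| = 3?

Work shell by shell — for each n, count the (l, ml) pairs that satisfy |ml| = 3:
n=4 → 2; n=5 → 4; n=6 → 6.
Orbitals: 2 + 4 + 6 = 12. Including both spin states (ms = ±1/2) gives 2 × 12 = 24 states.

24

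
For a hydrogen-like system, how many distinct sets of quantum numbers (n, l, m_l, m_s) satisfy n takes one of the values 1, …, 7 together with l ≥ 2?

230

Work shell by shell — for each n, count the (l, m_l) pairs that satisfy l ≥ 2:
n=3 → 5; n=4 → 12; n=5 → 21; n=6 → 32; n=7 → 45.
Orbitals: 5 + 12 + 21 + 32 + 45 = 115. Including both spin states (m_s = ±1/2) gives 2 × 115 = 230 states.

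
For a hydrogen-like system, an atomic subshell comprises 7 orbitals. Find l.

l = 3 (f)

2l+1 = 7 gives l = 3.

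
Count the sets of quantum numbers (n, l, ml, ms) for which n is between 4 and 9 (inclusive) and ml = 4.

30

Go shell by shell, enumerating (l, ml) with ml = 4:
n=5 → 1; n=6 → 2; n=7 → 3; n=8 → 4; n=9 → 5.
Orbitals: 1 + 2 + 3 + 4 + 5 = 15. Including both spin states (ms = ±1/2) gives 2 × 15 = 30 states.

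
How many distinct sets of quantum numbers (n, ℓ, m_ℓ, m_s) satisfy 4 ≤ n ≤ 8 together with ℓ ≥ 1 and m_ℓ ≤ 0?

Go shell by shell, enumerating (ℓ, m_ℓ) with ℓ ≥ 1 and m_ℓ ≤ 0:
n=4 → 9; n=5 → 14; n=6 → 20; n=7 → 27; n=8 → 35.
Orbitals: 9 + 14 + 20 + 27 + 35 = 105. Including both spin states (m_s = ±1/2) gives 2 × 105 = 210 states.

210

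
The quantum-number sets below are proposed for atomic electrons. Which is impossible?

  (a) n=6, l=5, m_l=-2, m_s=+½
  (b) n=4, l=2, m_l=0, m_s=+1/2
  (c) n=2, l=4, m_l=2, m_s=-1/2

(c) has l = 4 ≥ n = 2, violating 0 ≤ l ≤ n−1.
The remaining sets (a), (b) satisfy all four rules.

(c)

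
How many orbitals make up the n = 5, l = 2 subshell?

5

A subshell has 2l+1 orbitals; with l = 2, that's 5.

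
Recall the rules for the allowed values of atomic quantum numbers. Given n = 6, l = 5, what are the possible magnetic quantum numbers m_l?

-5, -4, -3, -2, -1, 0, 1, 2, 3, 4, 5

m_l takes every integer from −l to +l. With l = 5 that gives the 11 values -5, -4, -3, -2, -1, 0, 1, 2, 3, 4, 5.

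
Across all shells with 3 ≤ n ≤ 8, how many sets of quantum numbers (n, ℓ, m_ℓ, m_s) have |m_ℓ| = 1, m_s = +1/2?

Per-shell orbital counts meeting the constraint:
n=3 → 4; n=4 → 6; n=5 → 8; n=6 → 10; n=7 → 12; n=8 → 14.
Orbitals: 4 + 6 + 8 + 10 + 12 + 14 = 54. With m_s fixed to +1/2 there is one state per orbital, so 54 states.

54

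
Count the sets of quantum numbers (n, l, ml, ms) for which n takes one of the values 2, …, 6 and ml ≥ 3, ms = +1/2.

10

Count contributing orbitals for each principal shell:
n=4 → 1; n=5 → 3; n=6 → 6.
Orbitals: 1 + 3 + 6 = 10. With ms fixed to +1/2 there is one state per orbital, so 10 states.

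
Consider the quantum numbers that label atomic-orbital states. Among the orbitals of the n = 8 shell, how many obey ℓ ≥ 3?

55

For n = 8, ℓ ranges over 0 … 7.
Per ℓ-value: ℓ=3 → 7; ℓ=4 → 9; ℓ=5 → 11; ℓ=6 → 13; ℓ=7 → 15.
Total orbitals: 7 + 9 + 11 + 13 + 15 = 55.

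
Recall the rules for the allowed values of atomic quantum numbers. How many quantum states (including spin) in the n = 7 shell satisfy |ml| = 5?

8

Per l-value: l=5 → 2; l=6 → 2.
Orbitals: 2 + 2 = 4. Each orbital carries two spin states, so 4 × 2 = 8 states.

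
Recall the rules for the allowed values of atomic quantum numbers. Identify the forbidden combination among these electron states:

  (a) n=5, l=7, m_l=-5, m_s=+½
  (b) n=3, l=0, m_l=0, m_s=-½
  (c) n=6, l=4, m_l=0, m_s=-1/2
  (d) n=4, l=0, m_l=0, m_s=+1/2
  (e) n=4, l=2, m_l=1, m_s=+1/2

(a)

(a) has l = 7 ≥ n = 5, violating 0 ≤ l ≤ n−1.
The remaining sets (b), (c), (d), (e) satisfy all four rules.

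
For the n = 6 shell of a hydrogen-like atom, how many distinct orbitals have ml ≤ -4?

3

Go through l = 0, …, 5 (the values permitted for n = 6).
The (l, ml) pairs meeting ml ≤ -4 give: l=4 → 1; l=5 → 2.
Total orbitals: 1 + 2 = 3.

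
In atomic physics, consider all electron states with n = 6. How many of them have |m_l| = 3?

For n = 6, l ranges over 0 … 5.
Contributions: l=3 → 2; l=4 → 2; l=5 → 2.
Orbitals: 2 + 2 + 2 = 6. Each orbital carries two spin states, so 6 × 2 = 12 states.

12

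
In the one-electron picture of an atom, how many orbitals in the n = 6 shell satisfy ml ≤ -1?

With n = 6 the allowed l are 0, 1, …, 5.
Contributions: l=1 → 1; l=2 → 2; l=3 → 3; l=4 → 4; l=5 → 5.
Total orbitals: 1 + 2 + 3 + 4 + 5 = 15.

15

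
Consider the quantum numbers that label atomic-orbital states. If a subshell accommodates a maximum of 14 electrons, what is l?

2(2l+1) = 14 ⇒ 2l+1 = 7 ⇒ l = 3.

l = 3 (f)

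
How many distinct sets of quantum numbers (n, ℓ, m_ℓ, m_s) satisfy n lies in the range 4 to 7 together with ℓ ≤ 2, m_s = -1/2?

36

Per-shell orbital counts meeting the constraint:
n=4 → 9; n=5 → 9; n=6 → 9; n=7 → 9.
Orbitals: 9 + 9 + 9 + 9 = 36. With m_s fixed to -1/2 there is one state per orbital, so 36 states.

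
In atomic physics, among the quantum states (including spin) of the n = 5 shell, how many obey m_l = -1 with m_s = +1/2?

The n = 5 shell has l = 0 through 4; check each.
Contributions: l=1 → 1; l=2 → 1; l=3 → 1; l=4 → 1.
Orbitals: 1 + 1 + 1 + 1 = 4. With m_s fixed to a single value there is one state per orbital, giving 4 states.

4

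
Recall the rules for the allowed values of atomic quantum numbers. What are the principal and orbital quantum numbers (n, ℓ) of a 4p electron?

The leading integer gives n = 4; the letter 'p' means ℓ = 1.

n = 4, ℓ = 1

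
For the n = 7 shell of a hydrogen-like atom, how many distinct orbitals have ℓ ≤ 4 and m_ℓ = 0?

5

For n = 7, ℓ ranges over 0 … 6.
Contributions: ℓ=0 → 1; ℓ=1 → 1; ℓ=2 → 1; ℓ=3 → 1; ℓ=4 → 1.
Total orbitals: 1 + 1 + 1 + 1 + 1 = 5.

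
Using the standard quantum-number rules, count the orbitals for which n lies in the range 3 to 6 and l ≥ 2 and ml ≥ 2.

20

For each n in the range, tally the orbitals obeying l ≥ 2 and ml ≥ 2:
n=3 → 1; n=4 → 3; n=5 → 6; n=6 → 10.
Total orbitals: 1 + 3 + 6 + 10 = 20.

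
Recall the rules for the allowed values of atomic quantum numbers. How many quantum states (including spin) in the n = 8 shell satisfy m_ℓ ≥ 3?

Contributions: ℓ=3 → 1; ℓ=4 → 2; ℓ=5 → 3; ℓ=6 → 4; ℓ=7 → 5.
Orbitals: 1 + 2 + 3 + 4 + 5 = 15. Each orbital carries two spin states, so 15 × 2 = 30 states.

30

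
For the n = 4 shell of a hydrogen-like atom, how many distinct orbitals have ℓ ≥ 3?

7

With n = 4 the allowed ℓ are 0, 1, …, 3.
Orbitals with ℓ ≥ 3, by ℓ: ℓ=3 → 7.
Total orbitals: 7.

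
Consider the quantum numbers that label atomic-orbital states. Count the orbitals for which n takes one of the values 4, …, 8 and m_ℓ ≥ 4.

20

Work shell by shell — for each n, count the (ℓ, m_ℓ) pairs that satisfy m_ℓ ≥ 4:
n=5 → 1; n=6 → 3; n=7 → 6; n=8 → 10.
Total orbitals: 1 + 3 + 6 + 10 = 20.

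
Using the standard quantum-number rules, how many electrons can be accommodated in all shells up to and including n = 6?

182

Total orbitals = 1² + 2² + 3² + 4² + 5² + 6² = 91. Doubling for spin gives 182 electrons.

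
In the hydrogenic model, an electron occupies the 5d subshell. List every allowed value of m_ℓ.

The 5d subshell has ℓ = 2, and m_ℓ takes every integer from −ℓ to +ℓ. With ℓ = 2 that gives the 5 values -2, -1, 0, 1, 2.

-2, -1, 0, 1, 2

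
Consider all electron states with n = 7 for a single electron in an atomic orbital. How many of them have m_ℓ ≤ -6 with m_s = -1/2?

For n = 7, ℓ ranges over 0 … 6.
The (ℓ, m_ℓ) pairs meeting m_ℓ ≤ -6 give: ℓ=6 → 1.
Orbitals: 1. With m_s fixed to a single value there is one state per orbital, giving 1 state.

1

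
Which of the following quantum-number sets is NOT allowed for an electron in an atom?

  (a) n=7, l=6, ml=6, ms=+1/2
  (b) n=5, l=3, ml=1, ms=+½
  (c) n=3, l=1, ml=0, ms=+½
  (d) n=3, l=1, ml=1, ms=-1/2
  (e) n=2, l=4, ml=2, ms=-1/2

(e)

(e) has l = 4 ≥ n = 2, violating 0 ≤ l ≤ n−1.
The remaining sets (a), (b), (c), (d) satisfy all four rules.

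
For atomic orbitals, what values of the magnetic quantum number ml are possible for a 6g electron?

The 6g subshell has l = 4, and ml takes every integer from −l to +l. With l = 4 that gives the 9 values -4, -3, -2, -1, 0, 1, 2, 3, 4.

-4, -3, -2, -1, 0, 1, 2, 3, 4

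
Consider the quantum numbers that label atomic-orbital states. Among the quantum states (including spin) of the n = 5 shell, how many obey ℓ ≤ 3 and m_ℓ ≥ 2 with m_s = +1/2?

With n = 5 the allowed ℓ are 0, 1, …, 4.
Per ℓ-value: ℓ=2 → 1; ℓ=3 → 2.
Orbitals: 1 + 2 = 3. With m_s fixed to a single value there is one state per orbital, giving 3 states.

3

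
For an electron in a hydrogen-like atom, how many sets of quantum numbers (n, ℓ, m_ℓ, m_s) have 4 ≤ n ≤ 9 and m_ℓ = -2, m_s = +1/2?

27

Count contributing orbitals for each principal shell:
n=4 → 2; n=5 → 3; n=6 → 4; n=7 → 5; n=8 → 6; n=9 → 7.
Orbitals: 2 + 3 + 4 + 5 + 6 + 7 = 27. With m_s fixed to +1/2 there is one state per orbital, so 27 states.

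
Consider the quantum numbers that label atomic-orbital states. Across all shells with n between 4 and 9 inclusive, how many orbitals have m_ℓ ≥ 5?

20

Work shell by shell — for each n, count the (ℓ, m_ℓ) pairs that satisfy m_ℓ ≥ 5:
n=6 → 1; n=7 → 3; n=8 → 6; n=9 → 10.
Total orbitals: 1 + 3 + 6 + 10 = 20.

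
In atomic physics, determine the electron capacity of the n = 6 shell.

72

A shell holds 2n² electrons: 2 × 6² = 2 × 36 = 72.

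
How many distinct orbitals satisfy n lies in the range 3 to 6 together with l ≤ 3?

Work shell by shell — for each n, count the (l, ml) pairs that satisfy l ≤ 3:
n=3 → 9; n=4 → 16; n=5 → 16; n=6 → 16.
Total orbitals: 9 + 16 + 16 + 16 = 57.

57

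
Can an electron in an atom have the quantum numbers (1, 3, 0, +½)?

Not allowed

The orbital quantum number must satisfy 0 ≤ l ≤ n−1. With n = 1 the allowed l values are 0, so l = 3 is out of range.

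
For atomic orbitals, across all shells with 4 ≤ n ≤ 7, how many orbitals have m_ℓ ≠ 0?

Per-shell orbital counts meeting the constraint:
n=4 → 12; n=5 → 20; n=6 → 30; n=7 → 42.
Total orbitals: 12 + 20 + 30 + 42 = 104.

104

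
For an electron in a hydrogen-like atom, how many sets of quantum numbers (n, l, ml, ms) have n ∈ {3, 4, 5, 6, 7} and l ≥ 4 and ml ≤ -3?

Work shell by shell — for each n, count the (l, ml) pairs that satisfy l ≥ 4 and ml ≤ -3:
n=5 → 2; n=6 → 5; n=7 → 9.
Orbitals: 2 + 5 + 9 = 16. Including both spin states (ms = ±1/2) gives 2 × 16 = 32 states.

32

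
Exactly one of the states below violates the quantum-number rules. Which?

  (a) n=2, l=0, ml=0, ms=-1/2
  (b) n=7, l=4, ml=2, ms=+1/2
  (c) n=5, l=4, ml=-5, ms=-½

(c)

(c) has |ml| = 5 > l = 4, violating −l ≤ ml ≤ l.
The remaining sets (a), (b) satisfy all four rules.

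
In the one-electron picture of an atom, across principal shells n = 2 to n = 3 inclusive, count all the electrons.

26

Shell n has n² orbitals: 2²=4 + 3²=9 = 13 orbitals.
Two spin states per orbital: 2 × 13 = 26 electrons.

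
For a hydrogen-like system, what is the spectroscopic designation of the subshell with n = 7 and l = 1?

7p

l = 1 corresponds to the letter 'p', so the subshell is 7p.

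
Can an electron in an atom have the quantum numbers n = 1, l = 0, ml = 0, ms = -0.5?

n = 1 is a positive integer. l = 0 satisfies 0 ≤ l ≤ n−1 = 0. ml = 0 lies in the range −l … +l (here 0). ms = -1/2 is one of ±1/2.
All four constraints are satisfied.

Valid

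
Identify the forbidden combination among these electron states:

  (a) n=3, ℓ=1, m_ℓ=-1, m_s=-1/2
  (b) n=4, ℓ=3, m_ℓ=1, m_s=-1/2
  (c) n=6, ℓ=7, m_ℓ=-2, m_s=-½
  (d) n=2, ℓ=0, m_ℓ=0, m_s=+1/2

(c) has ℓ = 7 ≥ n = 6, violating 0 ≤ ℓ ≤ n−1.
The remaining sets (a), (b), (d) satisfy all four rules.

(c)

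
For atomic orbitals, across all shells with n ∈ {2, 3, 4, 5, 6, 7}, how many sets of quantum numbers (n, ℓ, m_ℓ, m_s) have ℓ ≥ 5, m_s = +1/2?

Count contributing orbitals for each principal shell:
n=6 → 11; n=7 → 24.
Orbitals: 11 + 24 = 35. With m_s fixed to +1/2 there is one state per orbital, so 35 states.

35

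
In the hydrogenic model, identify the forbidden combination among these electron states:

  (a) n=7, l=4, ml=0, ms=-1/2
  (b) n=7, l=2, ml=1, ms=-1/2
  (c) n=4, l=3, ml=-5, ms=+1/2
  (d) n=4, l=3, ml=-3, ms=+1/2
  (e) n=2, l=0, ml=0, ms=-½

(c) has |ml| = 5 > l = 3, violating −l ≤ ml ≤ l.
The remaining sets (a), (b), (d), (e) satisfy all four rules.

(c)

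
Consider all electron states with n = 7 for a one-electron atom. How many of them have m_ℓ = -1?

For n = 7, ℓ ranges over 0 … 6.
Per ℓ-value: ℓ=1 → 1; ℓ=2 → 1; ℓ=3 → 1; ℓ=4 → 1; ℓ=5 → 1; ℓ=6 → 1.
Orbitals: 1 + 1 + 1 + 1 + 1 + 1 = 6. Each orbital carries two spin states, so 6 × 2 = 12 states.

12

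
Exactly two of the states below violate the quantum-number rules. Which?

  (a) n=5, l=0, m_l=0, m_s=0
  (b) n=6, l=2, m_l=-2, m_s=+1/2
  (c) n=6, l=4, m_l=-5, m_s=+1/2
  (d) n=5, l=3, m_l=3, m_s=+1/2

(a) and (c)

(a) has m_s = 0, but an electron's spin must be ±1/2.
(c) has |m_l| = 5 > l = 4, violating −l ≤ m_l ≤ l.
The remaining sets (b), (d) satisfy all four rules.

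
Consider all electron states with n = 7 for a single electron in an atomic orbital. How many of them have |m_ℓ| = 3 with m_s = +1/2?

8

The (ℓ, m_ℓ) pairs meeting |m_ℓ| = 3 give: ℓ=3 → 2; ℓ=4 → 2; ℓ=5 → 2; ℓ=6 → 2.
Orbitals: 2 + 2 + 2 + 2 = 8. With m_s fixed to a single value there is one state per orbital, giving 8 states.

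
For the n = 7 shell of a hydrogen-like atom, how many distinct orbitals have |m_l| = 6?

The n = 7 shell has l = 0 through 6; check each.
The (l, m_l) pairs meeting |m_l| = 6 give: l=6 → 2.
Total orbitals: 2.

2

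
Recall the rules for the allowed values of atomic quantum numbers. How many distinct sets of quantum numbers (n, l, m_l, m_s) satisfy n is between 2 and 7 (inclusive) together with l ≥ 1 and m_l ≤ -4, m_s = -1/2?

For each n in the range, tally the orbitals obeying l ≥ 1 and m_l ≤ -4:
n=5 → 1; n=6 → 3; n=7 → 6.
Orbitals: 1 + 3 + 6 = 10. With m_s fixed to -1/2 there is one state per orbital, so 10 states.

10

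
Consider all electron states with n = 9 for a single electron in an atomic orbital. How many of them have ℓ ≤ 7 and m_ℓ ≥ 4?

The n = 9 shell has ℓ = 0 through 8; check each.
Contributions: ℓ=4 → 1; ℓ=5 → 2; ℓ=6 → 3; ℓ=7 → 4.
Orbitals: 1 + 2 + 3 + 4 = 10. Each orbital carries two spin states, so 10 × 2 = 20 states.

20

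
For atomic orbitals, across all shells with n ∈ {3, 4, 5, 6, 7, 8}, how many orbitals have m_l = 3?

15

Go shell by shell, enumerating (l, m_l) with m_l = 3:
n=4 → 1; n=5 → 2; n=6 → 3; n=7 → 4; n=8 → 5.
Total orbitals: 1 + 2 + 3 + 4 + 5 = 15.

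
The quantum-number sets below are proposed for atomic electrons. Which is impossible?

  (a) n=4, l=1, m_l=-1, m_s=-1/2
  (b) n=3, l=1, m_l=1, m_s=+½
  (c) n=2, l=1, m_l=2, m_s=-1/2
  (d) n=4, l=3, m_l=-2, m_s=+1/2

(c)

(c) has |m_l| = 2 > l = 1, violating −l ≤ m_l ≤ l.
The remaining sets (a), (b), (d) satisfy all four rules.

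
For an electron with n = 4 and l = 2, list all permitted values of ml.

ml takes every integer from −l to +l. With l = 2 that gives the 5 values -2, -1, 0, 1, 2.

-2, -1, 0, 1, 2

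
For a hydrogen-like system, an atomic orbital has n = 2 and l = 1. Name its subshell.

l = 1 corresponds to the letter 'p', so the subshell is 2p.

2p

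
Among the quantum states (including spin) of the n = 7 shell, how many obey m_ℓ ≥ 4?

The (ℓ, m_ℓ) pairs meeting m_ℓ ≥ 4 give: ℓ=4 → 1; ℓ=5 → 2; ℓ=6 → 3.
Orbitals: 1 + 2 + 3 = 6. Each orbital carries two spin states, so 6 × 2 = 12 states.

12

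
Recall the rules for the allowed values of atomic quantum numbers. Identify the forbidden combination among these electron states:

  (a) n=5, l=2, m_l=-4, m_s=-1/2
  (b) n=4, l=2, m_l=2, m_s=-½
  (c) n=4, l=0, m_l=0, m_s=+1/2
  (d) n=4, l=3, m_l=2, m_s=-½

(a)

(a) has |m_l| = 4 > l = 2, violating −l ≤ m_l ≤ l.
The remaining sets (b), (c), (d) satisfy all four rules.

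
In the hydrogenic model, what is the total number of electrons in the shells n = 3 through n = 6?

172

Shell n has n² orbitals: 3²=9 + 4²=16 + 5²=25 + 6²=36 = 86 orbitals.
Two spin states per orbital: 2 × 86 = 172 electrons.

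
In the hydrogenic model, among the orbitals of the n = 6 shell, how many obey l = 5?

11

For n = 6, l ranges over 0 … 5.
The (l, ml) pairs meeting l = 5 give: l=5 → 11.
Total orbitals: 11.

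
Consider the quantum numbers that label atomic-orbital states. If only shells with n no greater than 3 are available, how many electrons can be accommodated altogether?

28

Total orbitals = 1² + 2² + 3² = 14. Doubling for spin gives 28 electrons.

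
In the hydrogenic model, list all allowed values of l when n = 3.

0, 1, 2

l is an integer with 0 ≤ l ≤ n−1, so for n = 3: l = 0, 1, 2.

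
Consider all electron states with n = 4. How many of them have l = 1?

With n = 4 the allowed l are 0, 1, …, 3.
Orbitals with l = 1, by l: l=1 → 3.
Orbitals: 3. Each orbital carries two spin states, so 3 × 2 = 6 states.

6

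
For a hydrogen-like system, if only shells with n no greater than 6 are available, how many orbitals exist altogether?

Total orbitals = 1² + 2² + 3² + 4² + 5² + 6² = 91.

91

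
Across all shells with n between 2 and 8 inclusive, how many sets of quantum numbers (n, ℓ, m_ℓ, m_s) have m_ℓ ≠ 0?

336

Per-shell orbital counts meeting the constraint:
n=2 → 2; n=3 → 6; n=4 → 12; n=5 → 20; n=6 → 30; n=7 → 42; n=8 → 56.
Orbitals: 2 + 6 + 12 + 20 + 30 + 42 + 56 = 168. Including both spin states (m_s = ±1/2) gives 2 × 168 = 336 states.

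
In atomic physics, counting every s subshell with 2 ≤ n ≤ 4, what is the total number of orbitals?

An s subshell (l = 0) exists for every n ≥ 1, so shells n = 2, 3, 4 each contribute one — 3 subshells.
Since each s subshell has 2·0+1 = 1 orbital, the total is 3 × 1 = 3.

3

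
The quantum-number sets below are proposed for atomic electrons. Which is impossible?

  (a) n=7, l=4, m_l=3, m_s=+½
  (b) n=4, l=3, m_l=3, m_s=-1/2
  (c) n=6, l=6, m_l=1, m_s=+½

(c)

(c) has l = 6 ≥ n = 6, violating 0 ≤ l ≤ n−1.
The remaining sets (a), (b) satisfy all four rules.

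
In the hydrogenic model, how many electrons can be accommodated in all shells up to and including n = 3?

28

Total orbitals = 1² + 2² + 3² = 14. Doubling for spin gives 28 electrons.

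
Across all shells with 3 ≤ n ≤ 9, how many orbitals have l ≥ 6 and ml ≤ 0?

Per-shell orbital counts meeting the constraint:
n=7 → 7; n=8 → 15; n=9 → 24.
Total orbitals: 7 + 15 + 24 = 46.

46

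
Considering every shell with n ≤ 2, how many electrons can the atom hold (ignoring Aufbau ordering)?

Total orbitals = 1² + 2² = 5. Doubling for spin gives 10 electrons.

10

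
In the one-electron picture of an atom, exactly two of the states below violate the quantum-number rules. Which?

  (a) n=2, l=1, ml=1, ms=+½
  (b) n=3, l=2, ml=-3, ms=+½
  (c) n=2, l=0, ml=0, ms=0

(b) has |ml| = 3 > l = 2, violating −l ≤ ml ≤ l.
(c) has ms = 0, but an electron's spin must be ±1/2.
The remaining set (a) satisfies all four rules.

(b) and (c)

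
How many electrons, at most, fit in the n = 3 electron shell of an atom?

A shell holds 2n² electrons: 2 × 3² = 2 × 9 = 18.

18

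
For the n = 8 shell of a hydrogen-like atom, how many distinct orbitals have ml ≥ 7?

The (l, ml) pairs meeting ml ≥ 7 give: l=7 → 1.
Total orbitals: 1.

1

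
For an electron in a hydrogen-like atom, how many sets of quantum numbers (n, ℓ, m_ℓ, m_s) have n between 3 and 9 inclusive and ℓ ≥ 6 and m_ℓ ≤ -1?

80

Per-shell orbital counts meeting the constraint:
n=7 → 6; n=8 → 13; n=9 → 21.
Orbitals: 6 + 13 + 21 = 40. Including both spin states (m_s = ±1/2) gives 2 × 40 = 80 states.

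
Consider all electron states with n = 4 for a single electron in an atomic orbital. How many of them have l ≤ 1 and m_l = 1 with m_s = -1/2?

1

The (l, m_l) pairs meeting l ≤ 1 and m_l = 1 give: l=1 → 1.
Orbitals: 1. With m_s fixed to a single value there is one state per orbital, giving 1 state.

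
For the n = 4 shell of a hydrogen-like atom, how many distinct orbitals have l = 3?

7

With n = 4 the allowed l are 0, 1, …, 3.
Contributions: l=3 → 7.
Total orbitals: 7.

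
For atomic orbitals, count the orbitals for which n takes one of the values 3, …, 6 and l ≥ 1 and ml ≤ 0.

Go shell by shell, enumerating (l, ml) with l ≥ 1 and ml ≤ 0:
n=3 → 5; n=4 → 9; n=5 → 14; n=6 → 20.
Total orbitals: 5 + 9 + 14 + 20 = 48.

48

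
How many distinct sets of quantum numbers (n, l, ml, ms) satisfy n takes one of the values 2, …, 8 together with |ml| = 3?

60

Count contributing orbitals for each principal shell:
n=4 → 2; n=5 → 4; n=6 → 6; n=7 → 8; n=8 → 10.
Orbitals: 2 + 4 + 6 + 8 + 10 = 30. Including both spin states (ms = ±1/2) gives 2 × 30 = 60 states.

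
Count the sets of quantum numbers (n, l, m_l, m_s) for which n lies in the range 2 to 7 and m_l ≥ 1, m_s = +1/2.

56

Count contributing orbitals for each principal shell:
n=2 → 1; n=3 → 3; n=4 → 6; n=5 → 10; n=6 → 15; n=7 → 21.
Orbitals: 1 + 3 + 6 + 10 + 15 + 21 = 56. With m_s fixed to +1/2 there is one state per orbital, so 56 states.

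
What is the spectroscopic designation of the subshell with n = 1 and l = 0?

l = 0 corresponds to the letter 's', so the subshell is 1s.

1s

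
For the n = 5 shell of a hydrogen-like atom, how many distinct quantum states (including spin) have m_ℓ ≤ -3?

Go through ℓ = 0, …, 4 (the values permitted for n = 5).
Orbitals with m_ℓ ≤ -3, by ℓ: ℓ=3 → 1; ℓ=4 → 2.
Orbitals: 1 + 2 = 3. Each orbital carries two spin states, so 3 × 2 = 6 states.

6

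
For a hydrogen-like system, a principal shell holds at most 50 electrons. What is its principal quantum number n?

2n² = 50 ⇒ n² = 25 ⇒ n = 5.

n = 5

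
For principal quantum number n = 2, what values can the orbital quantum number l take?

l is an integer with 0 ≤ l ≤ n−1, so for n = 2: l = 0, 1.

0, 1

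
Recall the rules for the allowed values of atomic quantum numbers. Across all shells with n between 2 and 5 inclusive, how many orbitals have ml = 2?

6

Treat each shell separately and count matching orbitals:
n=3 → 1; n=4 → 2; n=5 → 3.
Total orbitals: 1 + 2 + 3 = 6.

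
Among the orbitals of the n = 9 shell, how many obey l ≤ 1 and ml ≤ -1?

For n = 9, l ranges over 0 … 8.
The (l, ml) pairs meeting l ≤ 1 and ml ≤ -1 give: l=1 → 1.
Total orbitals: 1.

1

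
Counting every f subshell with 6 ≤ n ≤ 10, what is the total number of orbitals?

An f subshell (l = 3) exists for every n ≥ 4, so shells n = 6, 7, 8, 9, 10 each contribute one — 5 subshells.
Since each f subshell has 2·3+1 = 7 orbitals, the total is 5 × 7 = 35.

35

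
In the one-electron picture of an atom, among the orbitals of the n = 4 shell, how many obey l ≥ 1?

15

The (l, m_l) pairs meeting l ≥ 1 give: l=1 → 3; l=2 → 5; l=3 → 7.
Total orbitals: 3 + 5 + 7 = 15.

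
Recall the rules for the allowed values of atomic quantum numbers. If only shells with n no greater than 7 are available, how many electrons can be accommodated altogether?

280

Total orbitals = 1² + 2² + 3² + 4² + 5² + 6² + 7² = 140. Doubling for spin gives 280 electrons.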